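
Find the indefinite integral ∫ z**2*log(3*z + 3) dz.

Use integration by parts with u = log(3*z + 3), dv = z**2 dz.
Then du = 3/(3*z + 3) dz and v = z**3/3.

z**3*log(3*z + 3)/3 - z**3/9 + z**2/6 - z/3 + log(z + 1)/3 + C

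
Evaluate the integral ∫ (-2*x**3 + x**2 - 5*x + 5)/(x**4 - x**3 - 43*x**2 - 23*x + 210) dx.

Factor the denominator: (x - 7)*(x - 2)*(x + 3)*(x + 5).
Partial-fraction decomposition: -305/(168*(x + 5)) + 83/(100*(x + 3)) + 17/(175*(x - 2)) - 667/(600*(x - 7)).
Integrate each term: A/(x−a) contributes A·log|x−a|.

-667*log(x - 7)/600 + 17*log(x - 2)/175 + 83*log(x + 3)/100 - 305*log(x + 5)/168 + C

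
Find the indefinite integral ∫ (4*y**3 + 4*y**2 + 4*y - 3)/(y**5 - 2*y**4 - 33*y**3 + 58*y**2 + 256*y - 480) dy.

Factor the denominator: (y - 5)*(y - 3)*(y - 2)*(y + 4)**2.
Partial-fraction decomposition: -9481/(47628*(y + 4)) + 211/(378*(y + 4)**2) + 53/(108*(y - 2)) - 153/(98*(y - 3)) + 617/(486*(y - 5)).
Integrate each term; A/(y−a) gives A·log|y−a|; A/(y−a)² gives −A/(y−a).

617*log(y - 5)/486 - 153*log(y - 3)/98 + 53*log(y - 2)/108 - 9481*log(y + 4)/47628 - 211/(378*y + 1512) + C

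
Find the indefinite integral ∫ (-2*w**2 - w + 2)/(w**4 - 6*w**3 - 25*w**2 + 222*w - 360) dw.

Factor the denominator: (w - 5)*(w - 4)*(w - 3)*(w + 6).
Partial-fraction decomposition: 32/(495*(w + 6)) - 19/(18*(w - 3)) + 17/(5*(w - 4)) - 53/(22*(w - 5)).
Integrate each term: A/(w−a) contributes A·log|w−a|.

-53*log(w - 5)/22 + 17*log(w - 4)/5 - 19*log(w - 3)/18 + 32*log(w + 6)/495 + C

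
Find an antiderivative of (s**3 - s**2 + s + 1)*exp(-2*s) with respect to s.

Use integration by parts with u = s**3 - s**2 + s + 1, dv = exp(-2*s) ds, so v = -exp(-2*s)/2.
Apply parts 3 times (tabular method): alternate signs, differentiate u down to 0, integrate dv up.

(-4*s**3 - 2*s**2 - 6*s - 7)*exp(-2*s)/8 + C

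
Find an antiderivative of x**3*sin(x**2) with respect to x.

Let u = x², du = 2x dx; rewrite as (1/2)∫ u^1·sin(1u) du.
Now integrate by parts 1 time.

-x**2*cos(x**2)/2 + sin(x**2)/2 + C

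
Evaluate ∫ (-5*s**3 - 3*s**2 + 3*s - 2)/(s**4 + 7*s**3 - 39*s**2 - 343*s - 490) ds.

Factor the denominator: (s - 7)*(s + 2)*(s + 5)*(s + 7).
Partial-fraction decomposition: -309/(28*(s + 7)) + 533/(72*(s + 5)) - 4/(27*(s + 2)) - 1843/(1512*(s - 7)).
Integrate each term: A/(s−a) contributes A·log|s−a|.

-1843*log(s - 7)/1512 - 4*log(s + 2)/27 + 533*log(s + 5)/72 - 309*log(s + 7)/28 + C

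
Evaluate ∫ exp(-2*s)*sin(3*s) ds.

-2*exp(-2*s)*sin(3*s)/13 - 3*exp(-2*s)*cos(3*s)/13 + C

Let I denote the integral. Integrate by parts with u = sin(3*s), dv = exp(-2*s) ds, so v = -exp(-2*s)/2: I = -exp(-2*s)*sin(3*s)/2 + (3/2)·∫ exp(-2*s)*cos(3*s) ds.
Apply parts again with u = cos(3*s), dv = exp(-2*s) ds: ∫ exp(-2*s)*cos(3*s) ds = -exp(-2*s)*cos(3*s)/2 − (3/2)·I. Substituting back brings back I: I = -exp(-2*s)*sin(3*s)/2 - 3*exp(-2*s)*cos(3*s)/4 − (9/4)·I.
Solving for I: (1 + 9/4)·I equals the remaining terms, so I = (4/13)·(-exp(-2*s)*sin(3*s)/2 - 3*exp(-2*s)*cos(3*s)/4).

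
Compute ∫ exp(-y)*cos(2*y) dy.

Let I denote the integral. Integrate by parts with u = cos(2*y), dv = exp(-y) dy, so v = -exp(-y): I = -exp(-y)*cos(2*y) − 2·∫ exp(-y)*sin(2*y) dy.
Apply parts again with u = sin(2*y), dv = exp(-y) dy: ∫ exp(-y)*sin(2*y) dy = -exp(-y)*sin(2*y) + 2·I. Substituting back brings back I: I = 2*exp(-y)*sin(2*y) - exp(-y)*cos(2*y) − 4·I.
Solving for I: (1 + 4)·I equals the remaining terms, so I = (1/5)·(2*exp(-y)*sin(2*y) - exp(-y)*cos(2*y)).

2*exp(-y)*sin(2*y)/5 - exp(-y)*cos(2*y)/5 + C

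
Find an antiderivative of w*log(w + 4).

Use integration by parts with u = log(w + 4), dv = w dw.
Then du = 1/(w + 4) dw and v = w**2/2.

w**2*log(w + 4)/2 - w**2/4 + 2*w - 8*log(w + 4) + C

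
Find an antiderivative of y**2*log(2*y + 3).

Use integration by parts with u = log(2*y + 3), dv = y**2 dy.
Then du = 2/(2*y + 3) dy and v = y**3/3.

y**3*log(2*y + 3)/3 - y**3/9 + y**2/4 - 3*y/4 + 9*log(2*y + 3)/8 + C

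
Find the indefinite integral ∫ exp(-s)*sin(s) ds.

-exp(-s)*sin(s)/2 - exp(-s)*cos(s)/2 + C

Let I denote the integral. Integrate by parts with u = sin(s), dv = exp(-s) ds, so v = -exp(-s): I = -exp(-s)*sin(s) + ∫ exp(-s)*cos(s) ds.
Apply parts again with u = cos(s), dv = exp(-s) ds: ∫ exp(-s)*cos(s) ds = -exp(-s)*cos(s) − I. Substituting back brings back I: I = -exp(-s)*sin(s) - exp(-s)*cos(s) − I.
Solving for I: (1 + 1)·I equals the remaining terms, so I = (1/2)·(-exp(-s)*sin(s) - exp(-s)*cos(s)).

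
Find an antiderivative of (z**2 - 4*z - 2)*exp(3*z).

(9*z**2 - 42*z - 4)*exp(3*z)/27 + C

Use integration by parts with u = z**2 - 4*z - 2, dv = exp(3*z) dz, so v = exp(3*z)/3.
Apply parts 2 times (tabular method): alternate signs, differentiate u down to 0, integrate dv up.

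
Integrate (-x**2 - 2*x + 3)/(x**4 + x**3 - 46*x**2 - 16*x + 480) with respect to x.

Factor the denominator: (x - 5)*(x - 4)*(x + 4)*(x + 6).
Partial-fraction decomposition: 21/(220*(x + 6)) - 5/(144*(x + 4)) + 21/(80*(x - 4)) - 32/(99*(x - 5)).
Integrate each term: A/(x−a) contributes A·log|x−a|.

-32*log(x - 5)/99 + 21*log(x - 4)/80 - 5*log(x + 4)/144 + 21*log(x + 6)/220 + C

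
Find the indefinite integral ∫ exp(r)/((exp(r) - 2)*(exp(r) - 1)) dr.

Let u = e^r, du = e^r dr.
The integral becomes ∫ du/((u-2)(u-1)); decompose into partial fractions.

log(exp(r) - 2) - log(exp(r) - 1) + C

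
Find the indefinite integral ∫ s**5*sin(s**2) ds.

-s**4*cos(s**2)/2 + s**2*sin(s**2) + cos(s**2) + C

Let u = s², du = 2s ds; rewrite as (1/2)∫ u^2·sin(1u) du.
Now integrate by parts 2 times.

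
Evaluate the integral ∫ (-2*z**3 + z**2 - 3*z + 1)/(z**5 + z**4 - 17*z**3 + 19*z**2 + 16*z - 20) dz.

44*log(z - 2)/441 - log(z - 1)/4 - 7*log(z + 1)/72 + 97*log(z + 5)/392 + 17/(21*z - 42) + C

Factor the denominator: (z - 2)**2*(z - 1)*(z + 1)*(z + 5).
Partial-fraction decomposition: 97/(392*(z + 5)) - 7/(72*(z + 1)) - 1/(4*(z - 1)) + 44/(441*(z - 2)) - 17/(21*(z - 2)**2).
Integrate each term; A/(z−a) gives A·log|z−a|; A/(z−a)² gives −A/(z−a).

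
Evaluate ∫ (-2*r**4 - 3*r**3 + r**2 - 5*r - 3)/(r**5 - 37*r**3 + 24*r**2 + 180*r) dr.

Factor the denominator: r*(r - 5)*(r - 3)*(r + 2)*(r + 6).
Partial-fraction decomposition: -19/(24*(r + 6)) - 3/(280*(r + 2)) + 14/(15*(r - 3)) - 74/(35*(r - 5)) - 1/(60*r).
Integrate each term: A/(r−a) contributes A·log|r−a|.

-log(r)/60 - 74*log(r - 5)/35 + 14*log(r - 3)/15 - 3*log(r + 2)/280 - 19*log(r + 6)/24 + C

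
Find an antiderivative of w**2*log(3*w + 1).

Use integration by parts with u = log(3*w + 1), dv = w**2 dw.
Then du = 3/(3*w + 1) dw and v = w**3/3.

w**3*log(3*w + 1)/3 - w**3/9 + w**2/18 - w/27 + log(3*w + 1)/81 + C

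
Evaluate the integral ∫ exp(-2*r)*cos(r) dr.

Let I denote the integral. Integrate by parts with u = cos(r), dv = exp(-2*r) dr, so v = -exp(-2*r)/2: I = -exp(-2*r)*cos(r)/2 − (1/2)·∫ exp(-2*r)*sin(r) dr.
Apply parts again with u = sin(r), dv = exp(-2*r) dr: ∫ exp(-2*r)*sin(r) dr = -exp(-2*r)*sin(r)/2 + (1/2)·I. Substituting back brings back I: I = exp(-2*r)*sin(r)/4 - exp(-2*r)*cos(r)/2 − (1/4)·I.
Solving for I: (1 + 1/4)·I equals the remaining terms, so I = (4/5)·(exp(-2*r)*sin(r)/4 - exp(-2*r)*cos(r)/2).

exp(-2*r)*sin(r)/5 - 2*exp(-2*r)*cos(r)/5 + C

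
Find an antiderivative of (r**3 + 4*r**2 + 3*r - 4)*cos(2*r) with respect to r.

Use integration by parts with u = r**3 + 4*r**2 + 3*r - 4, dv = cos(2*r) dr, so v = sin(2*r)/2.
Apply parts 3 times (tabular method): alternate signs, differentiate u down to 0, integrate dv up.

r**3*sin(2*r)/2 + 2*r**2*sin(2*r) + 3*r**2*cos(2*r)/4 + 3*r*sin(2*r)/4 + 2*r*cos(2*r) - 3*sin(2*r) + 3*cos(2*r)/8 + C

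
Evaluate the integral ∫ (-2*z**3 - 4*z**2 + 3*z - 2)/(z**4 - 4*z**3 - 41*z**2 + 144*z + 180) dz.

-20*log(z - 6)/3 + 337*log(z - 5)/66 - log(z + 1)/30 - 67*log(z + 6)/165 + C

Factor the denominator: (z - 6)*(z - 5)*(z + 1)*(z + 6).
Partial-fraction decomposition: -67/(165*(z + 6)) - 1/(30*(z + 1)) + 337/(66*(z - 5)) - 20/(3*(z - 6)).
Integrate each term: A/(z−a) contributes A·log|z−a|.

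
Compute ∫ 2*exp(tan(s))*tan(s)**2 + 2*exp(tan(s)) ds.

Let u = tan(s), so du = (tan(s)**2 + 1) ds.
Rewriting, the integral becomes 2·∫ e^u du = 2·e^u.
Substituting back, u = tan(s).

2*exp(tan(s)) + C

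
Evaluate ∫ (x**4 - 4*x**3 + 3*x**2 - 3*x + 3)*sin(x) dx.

Use integration by parts with u = x**4 - 4*x**3 + 3*x**2 - 3*x + 3, dv = sin(x) dx, so v = -cos(x).
Apply parts 4 times (tabular method): alternate signs, differentiate u down to 0, integrate dv up.

-x**4*cos(x) + 4*x**3*sin(x) + 4*x**3*cos(x) - 12*x**2*sin(x) + 9*x**2*cos(x) - 18*x*sin(x) - 21*x*cos(x) + 21*sin(x) - 21*cos(x) + C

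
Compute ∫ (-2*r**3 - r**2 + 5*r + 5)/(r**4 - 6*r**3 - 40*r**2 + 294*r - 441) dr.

-695*log(r - 7)/224 + 1229*log(r - 3)/800 - 607*log(r + 7)/1400 - 43/(40*r - 120) + C

Factor the denominator: (r - 7)*(r - 3)**2*(r + 7).
Partial-fraction decomposition: -607/(1400*(r + 7)) + 1229/(800*(r - 3)) + 43/(40*(r - 3)**2) - 695/(224*(r - 7)).
Integrate each term; A/(r−a) gives A·log|r−a|; A/(r−a)² gives −A/(r−a).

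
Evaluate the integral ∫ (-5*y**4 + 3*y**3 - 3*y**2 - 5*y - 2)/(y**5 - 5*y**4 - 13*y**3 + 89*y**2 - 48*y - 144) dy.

-579*log(y - 4)/20 + 2469*log(y - 3)/98 + log(y + 1)/30 - 751*log(y + 4)/588 - 92/(7*y - 21) + C

Factor the denominator: (y - 4)*(y - 3)**2*(y + 1)*(y + 4).
Partial-fraction decomposition: -751/(588*(y + 4)) + 1/(30*(y + 1)) + 2469/(98*(y - 3)) + 92/(7*(y - 3)**2) - 579/(20*(y - 4)).
Integrate each term; A/(y−a) gives A·log|y−a|; A/(y−a)² gives −A/(y−a).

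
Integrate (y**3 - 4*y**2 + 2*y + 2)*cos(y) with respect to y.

Use integration by parts with u = y**3 - 4*y**2 + 2*y + 2, dv = cos(y) dy, so v = sin(y).
Apply parts 3 times (tabular method): alternate signs, differentiate u down to 0, integrate dv up.

y**3*sin(y) - 4*y**2*sin(y) + 3*y**2*cos(y) - 4*y*sin(y) - 8*y*cos(y) + 10*sin(y) - 4*cos(y) + C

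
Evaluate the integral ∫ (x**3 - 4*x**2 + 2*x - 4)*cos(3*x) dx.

Use integration by parts with u = x**3 - 4*x**2 + 2*x - 4, dv = cos(3*x) dx, so v = sin(3*x)/3.
Apply parts 3 times (tabular method): alternate signs, differentiate u down to 0, integrate dv up.

x**3*sin(3*x)/3 - 4*x**2*sin(3*x)/3 + x**2*cos(3*x)/3 + 4*x*sin(3*x)/9 - 8*x*cos(3*x)/9 - 28*sin(3*x)/27 + 4*cos(3*x)/27 + C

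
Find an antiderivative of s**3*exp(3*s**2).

(3*s**2 - 1)*exp(3*s**2)/18 + C

Let u = s², du = 2s ds; rewrite as (1/2)∫ u^1·exp(3u) du.
Now integrate by parts 1 time.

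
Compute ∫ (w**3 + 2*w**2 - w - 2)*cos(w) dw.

w**3*sin(w) + 2*w**2*sin(w) + 3*w**2*cos(w) - 7*w*sin(w) + 4*w*cos(w) - 6*sin(w) - 7*cos(w) + C

Use integration by parts with u = w**3 + 2*w**2 - w - 2, dv = cos(w) dw, so v = sin(w).
Apply parts 3 times (tabular method): alternate signs, differentiate u down to 0, integrate dv up.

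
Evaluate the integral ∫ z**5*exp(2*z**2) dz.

(2*z**4 - 2*z**2 + 1)*exp(2*z**2)/8 + C

Let u = z², du = 2z dz; rewrite as (1/2)∫ u^2·exp(2u) du.
Now integrate by parts 2 times.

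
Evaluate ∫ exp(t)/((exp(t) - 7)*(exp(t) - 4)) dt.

log(exp(t) - 7)/3 - log(exp(t) - 4)/3 + C

Let u = e^t, du = e^t dt.
The integral becomes ∫ du/((u-7)(u-4)); decompose into partial fractions.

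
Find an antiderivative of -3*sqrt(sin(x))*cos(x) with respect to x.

-2*sin(x)**(3/2) + C

Let u = sin(x), so du = (cos(x)) dx.
Rewriting, the integral becomes -3·∫ √u du = -3·(2/3)u^(3/2).
Substituting back, u = sin(x).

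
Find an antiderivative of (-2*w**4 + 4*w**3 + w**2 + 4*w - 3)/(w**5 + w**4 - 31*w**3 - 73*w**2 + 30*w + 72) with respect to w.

-557*log(w - 6)/1050 - log(w - 1)/50 - log(w + 1)/7 + 23*log(w + 3)/6 - 257*log(w + 4)/50 + C

Factor the denominator: (w - 6)*(w - 1)*(w + 1)*(w + 3)*(w + 4).
Partial-fraction decomposition: -257/(50*(w + 4)) + 23/(6*(w + 3)) - 1/(7*(w + 1)) - 1/(50*(w - 1)) - 557/(1050*(w - 6)).
Integrate each term: A/(w−a) contributes A·log|w−a|.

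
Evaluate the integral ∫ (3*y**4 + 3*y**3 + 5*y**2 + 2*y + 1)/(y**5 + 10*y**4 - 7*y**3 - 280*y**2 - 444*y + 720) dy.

1193*log(y - 5)/2178 - log(y - 1)/70 + 649*log(y + 4)/180 - 3859*log(y + 6)/3388 + 487/(22*y + 132) + C

Factor the denominator: (y - 5)*(y - 1)*(y + 4)*(y + 6)**2.
Partial-fraction decomposition: -3859/(3388*(y + 6)) - 487/(22*(y + 6)**2) + 649/(180*(y + 4)) - 1/(70*(y - 1)) + 1193/(2178*(y - 5)).
Integrate each term; A/(y−a) gives A·log|y−a|; A/(y−a)² gives −A/(y−a).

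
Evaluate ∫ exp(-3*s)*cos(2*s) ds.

Let I denote the integral. Integrate by parts with u = cos(2*s), dv = exp(-3*s) ds, so v = -exp(-3*s)/3: I = -exp(-3*s)*cos(2*s)/3 − (2/3)·∫ exp(-3*s)*sin(2*s) ds.
Apply parts again with u = sin(2*s), dv = exp(-3*s) ds: ∫ exp(-3*s)*sin(2*s) ds = -exp(-3*s)*sin(2*s)/3 + (2/3)·I. Substituting back brings back I: I = 2*exp(-3*s)*sin(2*s)/9 - exp(-3*s)*cos(2*s)/3 − (4/9)·I.
Solving for I: (1 + 4/9)·I equals the remaining terms, so I = (9/13)·(2*exp(-3*s)*sin(2*s)/9 - exp(-3*s)*cos(2*s)/3).

2*exp(-3*s)*sin(2*s)/13 - 3*exp(-3*s)*cos(2*s)/13 + C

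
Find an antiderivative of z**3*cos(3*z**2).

Let u = z², du = 2z dz; rewrite as (1/2)∫ u^1·cos(3u) du.
Now integrate by parts 1 time.

z**2*sin(3*z**2)/6 + cos(3*z**2)/18 + C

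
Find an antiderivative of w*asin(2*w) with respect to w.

Use integration by parts with u = arcsin(2*w), dv = w dw.
Then du = 2/sqrt(-4*w**2 + 1) dw.

w**2*asin(2*w)/2 + w*sqrt(-4*w**2 + 1)/8 - asin(2*w)/16 + C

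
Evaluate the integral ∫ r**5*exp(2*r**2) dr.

Let u = r², du = 2r dr; rewrite as (1/2)∫ u^2·exp(2u) du.
Now integrate by parts 2 times.

(2*r**4 - 2*r**2 + 1)*exp(2*r**2)/8 + C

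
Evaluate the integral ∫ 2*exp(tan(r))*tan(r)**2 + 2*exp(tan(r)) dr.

2*exp(tan(r)) + C

Let u = tan(r), so du = (tan(r)**2 + 1) dr.
Rewriting, the integral becomes 2·∫ e^u du = 2·e^u.
Substituting back, u = tan(r).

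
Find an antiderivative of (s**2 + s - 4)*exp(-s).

(-s**2 - 3*s + 1)*exp(-s) + C

Use integration by parts with u = s**2 + s - 4, dv = exp(-s) ds, so v = -exp(-s).
Apply parts 2 times (tabular method): alternate signs, differentiate u down to 0, integrate dv up.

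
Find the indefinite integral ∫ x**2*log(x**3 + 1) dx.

Let u = x**3 + 1, so du = (3*x**2) dx.
The integral becomes (1/3)·∫ log(u) du; integrate by parts with u′=log(u), dv′=du.

x**3*log(x**3 + 1)/3 - x**3/3 + log(x**3 + 1)/3 + C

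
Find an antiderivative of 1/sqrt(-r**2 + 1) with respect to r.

Substitute r = sin(θ), so dr = cos(θ) dθ and the radical becomes sqrt(-r**2 + 1) = cos(θ) by the Pythagorean identity.
Integrate the resulting trig expression in θ, then back-substitute θ = asin(r), sin(θ) = r, cos(θ) = sqrt(-r**2 + 1) (absorbing any constant into C).

asin(r) + C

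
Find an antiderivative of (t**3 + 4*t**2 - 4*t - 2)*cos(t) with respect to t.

t**3*sin(t) + 4*t**2*sin(t) + 3*t**2*cos(t) - 10*t*sin(t) + 8*t*cos(t) - 10*sin(t) - 10*cos(t) + C

Use integration by parts with u = t**3 + 4*t**2 - 4*t - 2, dv = cos(t) dt, so v = sin(t).
Apply parts 3 times (tabular method): alternate signs, differentiate u down to 0, integrate dv up.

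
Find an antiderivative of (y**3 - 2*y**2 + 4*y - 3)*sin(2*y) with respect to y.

-y**3*cos(2*y)/2 + 3*y**2*sin(2*y)/4 + y**2*cos(2*y) - y*sin(2*y) - 5*y*cos(2*y)/4 + 5*sin(2*y)/8 + cos(2*y) + C

Use integration by parts with u = y**3 - 2*y**2 + 4*y - 3, dv = sin(2*y) dy, so v = -cos(2*y)/2.
Apply parts 3 times (tabular method): alternate signs, differentiate u down to 0, integrate dv up.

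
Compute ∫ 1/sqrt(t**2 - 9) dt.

Substitute t = 3·sec(θ), so dt = 3·sec(θ)*tan(θ) dθ and the radical becomes sqrt(t**2 - 9) = 3·tan(θ) by the Pythagorean identity.
Integrate the resulting trig expression in θ, then back-substitute sec(θ) = t/3, tan(θ) = sqrt(t**2 - 9)/3 (absorbing any constant into C).

log(t + sqrt(t**2 - 9)) + C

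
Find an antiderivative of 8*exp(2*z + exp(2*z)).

4*exp(exp(2*z)) + C

Let u = exp(2*z), so du = (2*exp(2*z)) dz.
Rewriting, the integral becomes 4·∫ e^u du = 4·e^u.
Substituting back, u = exp(2*z).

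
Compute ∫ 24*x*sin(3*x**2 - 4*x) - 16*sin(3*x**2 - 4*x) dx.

Let u = 3*x**2 - 4*x, so du = (6*x - 4) dx.
Rewriting, the integral becomes 4·∫ sin(u) du = 4·-cos(u).
Substituting back, u = 3*x**2 - 4*x.

-4*cos(3*x**2 - 4*x) + C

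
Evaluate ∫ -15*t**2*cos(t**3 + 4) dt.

Let u = t**3 + 4, so du = (3*t**2) dt.
Rewriting, the integral becomes -5·∫ cos(u) du = -5·sin(u).
Substituting back, u = t**3 + 4.

-5*sin(t**3 + 4) + C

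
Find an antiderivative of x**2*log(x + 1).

x**3*log(x + 1)/3 - x**3/9 + x**2/6 - x/3 + log(x + 1)/3 + C

Use integration by parts with u = log(x + 1), dv = x**2 dx.
Then du = 1/(x + 1) dx and v = x**3/3.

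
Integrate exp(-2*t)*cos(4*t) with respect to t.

exp(-2*t)*sin(4*t)/5 - exp(-2*t)*cos(4*t)/10 + C

Let I denote the integral. Integrate by parts with u = cos(4*t), dv = exp(-2*t) dt, so v = -exp(-2*t)/2: I = -exp(-2*t)*cos(4*t)/2 − 2·∫ exp(-2*t)*sin(4*t) dt.
Apply parts again with u = sin(4*t), dv = exp(-2*t) dt: ∫ exp(-2*t)*sin(4*t) dt = -exp(-2*t)*sin(4*t)/2 + 2·I. Substituting back brings back I: I = exp(-2*t)*sin(4*t) - exp(-2*t)*cos(4*t)/2 − 4·I.
Solving for I: (1 + 4)·I equals the remaining terms, so I = (1/5)·(exp(-2*t)*sin(4*t) - exp(-2*t)*cos(4*t)/2).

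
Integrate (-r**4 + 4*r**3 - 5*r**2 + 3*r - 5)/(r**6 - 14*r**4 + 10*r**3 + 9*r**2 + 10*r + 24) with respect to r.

-log(r - 3)/20 + log(r - 2)/30 - log(r + 1)/4 + 29*log(r + 4)/102 - 3*log(r**2 + 1)/340 - atan(r)/34 + C

Factor the denominator: (r - 3)*(r - 2)*(r + 1)*(r + 4)*(r**2 + 1).
Partial-fraction decomposition: -(3*r + 5)/(170*(r**2 + 1)) + 29/(102*(r + 4)) - 1/(4*(r + 1)) + 1/(30*(r - 2)) - 1/(20*(r - 3)).
Integrate each term; A/(r−a) gives A·log|r−a|; the (Br+D)/(r²+p²) term gives a log and an atan.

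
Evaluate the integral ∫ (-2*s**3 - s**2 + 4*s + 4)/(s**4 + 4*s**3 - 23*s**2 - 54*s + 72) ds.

Factor the denominator: (s - 4)*(s - 1)*(s + 3)*(s + 6).
Partial-fraction decomposition: -188/(105*(s + 6)) + 37/(84*(s + 3)) - 5/(84*(s - 1)) - 62/(105*(s - 4)).
Integrate each term: A/(s−a) contributes A·log|s−a|.

-62*log(s - 4)/105 - 5*log(s - 1)/84 + 37*log(s + 3)/84 - 188*log(s + 6)/105 + C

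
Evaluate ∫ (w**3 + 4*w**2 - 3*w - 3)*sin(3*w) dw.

-w**3*cos(3*w)/3 + w**2*sin(3*w)/3 - 4*w**2*cos(3*w)/3 + 8*w*sin(3*w)/9 + 11*w*cos(3*w)/9 - 11*sin(3*w)/27 + 35*cos(3*w)/27 + C

Use integration by parts with u = w**3 + 4*w**2 - 3*w - 3, dv = sin(3*w) dw, so v = -cos(3*w)/3.
Apply parts 3 times (tabular method): alternate signs, differentiate u down to 0, integrate dv up.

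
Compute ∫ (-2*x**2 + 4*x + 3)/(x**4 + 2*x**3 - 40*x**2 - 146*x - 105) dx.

-67*log(x - 7)/960 + 3*log(x + 1)/64 - 27*log(x + 3)/40 + 67*log(x + 5)/96 + C

Factor the denominator: (x - 7)*(x + 1)*(x + 3)*(x + 5).
Partial-fraction decomposition: 67/(96*(x + 5)) - 27/(40*(x + 3)) + 3/(64*(x + 1)) - 67/(960*(x - 7)).
Integrate each term: A/(x−a) contributes A·log|x−a|.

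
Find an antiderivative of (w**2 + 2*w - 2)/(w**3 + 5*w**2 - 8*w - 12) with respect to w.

Factor the denominator: (w - 2)*(w + 1)*(w + 6).
Partial-fraction decomposition: 11/(20*(w + 6)) + 1/(5*(w + 1)) + 1/(4*(w - 2)).
Integrate each term: A/(w−a) contributes A·log|w−a|.

log(w - 2)/4 + log(w + 1)/5 + 11*log(w + 6)/20 + C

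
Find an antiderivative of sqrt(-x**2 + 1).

x*sqrt(-x**2 + 1)/2 + asin(x)/2 + C

Substitute x = sin(θ), so dx = cos(θ) dθ and the radical becomes sqrt(-x**2 + 1) = cos(θ) by the Pythagorean identity.
Integrate the resulting trig expression in θ, then back-substitute θ = asin(x), sin(θ) = x, cos(θ) = sqrt(-x**2 + 1) (absorbing any constant into C).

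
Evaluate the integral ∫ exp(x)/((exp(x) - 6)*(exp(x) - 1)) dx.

log(exp(x) - 6)/5 - log(exp(x) - 1)/5 + C

Let u = e^x, du = e^x dx.
The integral becomes ∫ du/((u-6)(u-1)); decompose into partial fractions.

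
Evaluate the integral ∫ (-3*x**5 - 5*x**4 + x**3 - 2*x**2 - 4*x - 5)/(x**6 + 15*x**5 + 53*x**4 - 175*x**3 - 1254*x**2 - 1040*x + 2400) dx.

-1447*log(x - 4)/6480 + log(x - 1)/210 + 1707*log(x + 4)/80 + 15277*log(x + 5)/162 - 16579*log(x + 6)/140 + 1015/(9*x + 45) + C

Factor the denominator: (x - 4)*(x - 1)*(x + 4)*(x + 5)**2*(x + 6).
Partial-fraction decomposition: -16579/(140*(x + 6)) + 15277/(162*(x + 5)) - 1015/(9*(x + 5)**2) + 1707/(80*(x + 4)) + 1/(210*(x - 1)) - 1447/(6480*(x - 4)).
Integrate each term; A/(x−a) gives A·log|x−a|; A/(x−a)² gives −A/(x−a).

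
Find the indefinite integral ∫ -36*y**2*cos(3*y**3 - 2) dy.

-4*sin(3*y**3 - 2) + C

Let u = 3*y**3 - 2, so du = (9*y**2) dy.
Rewriting, the integral becomes -4·∫ cos(u) du = -4·sin(u).
Substituting back, u = 3*y**3 - 2.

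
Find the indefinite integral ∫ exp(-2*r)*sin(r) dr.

-2*exp(-2*r)*sin(r)/5 - exp(-2*r)*cos(r)/5 + C

Let I denote the integral. Integrate by parts with u = sin(r), dv = exp(-2*r) dr, so v = -exp(-2*r)/2: I = -exp(-2*r)*sin(r)/2 + (1/2)·∫ exp(-2*r)*cos(r) dr.
Apply parts again with u = cos(r), dv = exp(-2*r) dr: ∫ exp(-2*r)*cos(r) dr = -exp(-2*r)*cos(r)/2 − (1/2)·I. Substituting back brings back I: I = -exp(-2*r)*sin(r)/2 - exp(-2*r)*cos(r)/4 − (1/4)·I.
Solving for I: (1 + 1/4)·I equals the remaining terms, so I = (4/5)·(-exp(-2*r)*sin(r)/2 - exp(-2*r)*cos(r)/4).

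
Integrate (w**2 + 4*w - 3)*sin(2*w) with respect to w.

-w**2*cos(2*w)/2 + w*sin(2*w)/2 - 2*w*cos(2*w) + sin(2*w) + 7*cos(2*w)/4 + C

Use integration by parts with u = w**2 + 4*w - 3, dv = sin(2*w) dw, so v = -cos(2*w)/2.
Apply parts 2 times (tabular method): alternate signs, differentiate u down to 0, integrate dv up.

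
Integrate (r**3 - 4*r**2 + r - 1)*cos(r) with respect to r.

Use integration by parts with u = r**3 - 4*r**2 + r - 1, dv = cos(r) dr, so v = sin(r).
Apply parts 3 times (tabular method): alternate signs, differentiate u down to 0, integrate dv up.

r**3*sin(r) - 4*r**2*sin(r) + 3*r**2*cos(r) - 5*r*sin(r) - 8*r*cos(r) + 7*sin(r) - 5*cos(r) + C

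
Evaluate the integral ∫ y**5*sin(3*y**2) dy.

-y**4*cos(3*y**2)/6 + y**2*sin(3*y**2)/9 + cos(3*y**2)/27 + C

Let u = y², du = 2y dy; rewrite as (1/2)∫ u^2·sin(3u) du.
Now integrate by parts 2 times.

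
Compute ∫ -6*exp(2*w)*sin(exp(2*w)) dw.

Let u = exp(2*w), so du = (2*exp(2*w)) dw.
Rewriting, the integral becomes -3·∫ sin(u) du = -3·-cos(u).
Substituting back, u = exp(2*w).

3*cos(exp(2*w)) + C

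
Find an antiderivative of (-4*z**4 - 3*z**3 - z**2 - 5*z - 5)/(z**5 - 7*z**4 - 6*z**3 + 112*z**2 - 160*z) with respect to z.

Factor the denominator: z*(z - 5)*(z - 4)*(z - 2)*(z + 4).
Partial-fraction decomposition: -833/(1728*(z + 4)) - 107/(72*(z - 2)) + 1257/(64*(z - 4)) - 586/(27*(z - 5)) + 1/(32*z).
Integrate each term: A/(z−a) contributes A·log|z−a|.

log(z)/32 - 586*log(z - 5)/27 + 1257*log(z - 4)/64 - 107*log(z - 2)/72 - 833*log(z + 4)/1728 + C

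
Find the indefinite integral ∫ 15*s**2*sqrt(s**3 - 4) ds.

Let u = s**3 - 4, so du = (3*s**2) ds.
Rewriting, the integral becomes 5·∫ √u du = 5·(2/3)u^(3/2).
Substituting back, u = s**3 - 4.

10*(s**3 - 4)**(3/2)/3 + C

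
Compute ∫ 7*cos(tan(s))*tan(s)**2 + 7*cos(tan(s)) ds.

7*sin(tan(s)) + C

Let u = tan(s), so du = (tan(s)**2 + 1) ds.
Rewriting, the integral becomes 7·∫ cos(u) du = 7·sin(u).
Substituting back, u = tan(s).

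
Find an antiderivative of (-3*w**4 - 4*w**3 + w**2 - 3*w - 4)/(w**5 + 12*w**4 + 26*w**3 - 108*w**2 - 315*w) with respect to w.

4*log(w)/315 - 71*log(w - 3)/288 - 121*log(w + 3)/144 + 1339*log(w + 5)/160 - 1153*log(w + 7)/112 + C

Factor the denominator: w*(w - 3)*(w + 3)*(w + 5)*(w + 7).
Partial-fraction decomposition: -1153/(112*(w + 7)) + 1339/(160*(w + 5)) - 121/(144*(w + 3)) - 71/(288*(w - 3)) + 4/(315*w).
Integrate each term: A/(w−a) contributes A·log|w−a|.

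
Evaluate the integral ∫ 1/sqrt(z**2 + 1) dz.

Substitute z = tan(θ), so dz = sec(θ)^2 dθ and the radical becomes sqrt(z**2 + 1) = sec(θ) by the Pythagorean identity.
Integrate the resulting trig expression in θ, then back-substitute tan(θ) = z, sec(θ) = sqrt(z**2 + 1) (absorbing any constant into C).

log(z + sqrt(z**2 + 1)) + C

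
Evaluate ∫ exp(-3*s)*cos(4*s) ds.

4*exp(-3*s)*sin(4*s)/25 - 3*exp(-3*s)*cos(4*s)/25 + C

Let I denote the integral. Integrate by parts with u = cos(4*s), dv = exp(-3*s) ds, so v = -exp(-3*s)/3: I = -exp(-3*s)*cos(4*s)/3 − (4/3)·∫ exp(-3*s)*sin(4*s) ds.
Apply parts again with u = sin(4*s), dv = exp(-3*s) ds: ∫ exp(-3*s)*sin(4*s) ds = -exp(-3*s)*sin(4*s)/3 + (4/3)·I. Substituting back brings back I: I = 4*exp(-3*s)*sin(4*s)/9 - exp(-3*s)*cos(4*s)/3 − (16/9)·I.
Solving for I: (1 + 16/9)·I equals the remaining terms, so I = (9/25)·(4*exp(-3*s)*sin(4*s)/9 - exp(-3*s)*cos(4*s)/3).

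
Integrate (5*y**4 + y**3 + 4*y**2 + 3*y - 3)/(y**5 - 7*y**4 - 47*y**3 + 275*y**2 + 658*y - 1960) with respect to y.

Factor the denominator: (y - 7)**2*(y - 2)*(y + 4)*(y + 5).
Partial-fraction decomposition: 1541/(504*(y + 5)) - 115/(66*(y + 4)) + 107/(1050*(y - 2)) + 70943/(19800*(y - 7)) + 571/(30*(y - 7)**2).
Integrate each term; A/(y−a) gives A·log|y−a|; A/(y−a)² gives −A/(y−a).

70943*log(y - 7)/19800 + 107*log(y - 2)/1050 - 115*log(y + 4)/66 + 1541*log(y + 5)/504 - 571/(30*y - 210) + C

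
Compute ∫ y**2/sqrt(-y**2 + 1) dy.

-y*sqrt(-y**2 + 1)/2 + asin(y)/2 + C

Substitute y = sin(θ), so dy = cos(θ) dθ and the radical becomes sqrt(-y**2 + 1) = cos(θ) by the Pythagorean identity.
Integrate the resulting trig expression in θ, then back-substitute θ = asin(y), sin(θ) = y, cos(θ) = sqrt(-y**2 + 1) (absorbing any constant into C).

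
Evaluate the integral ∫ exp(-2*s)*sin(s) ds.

-2*exp(-2*s)*sin(s)/5 - exp(-2*s)*cos(s)/5 + C

Let I denote the integral. Integrate by parts with u = sin(s), dv = exp(-2*s) ds, so v = -exp(-2*s)/2: I = -exp(-2*s)*sin(s)/2 + (1/2)·∫ exp(-2*s)*cos(s) ds.
Apply parts again with u = cos(s), dv = exp(-2*s) ds: ∫ exp(-2*s)*cos(s) ds = -exp(-2*s)*cos(s)/2 − (1/2)·I. Substituting back brings back I: I = -exp(-2*s)*sin(s)/2 - exp(-2*s)*cos(s)/4 − (1/4)·I.
Solving for I: (1 + 1/4)·I equals the remaining terms, so I = (4/5)·(-exp(-2*s)*sin(s)/2 - exp(-2*s)*cos(s)/4).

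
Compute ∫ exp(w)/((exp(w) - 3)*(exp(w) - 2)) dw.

log(exp(w) - 3) - log(exp(w) - 2) + C

Let u = e^w, du = e^w dw.
The integral becomes ∫ du/((u-2)(u-3)); decompose into partial fractions.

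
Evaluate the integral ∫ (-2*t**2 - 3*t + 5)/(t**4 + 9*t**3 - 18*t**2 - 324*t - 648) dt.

-85*log(t - 6)/1296 + 4*log(t + 3)/81 + 7*log(t + 6)/432 + 49/(36*t + 216) + C

Factor the denominator: (t - 6)*(t + 3)*(t + 6)**2.
Partial-fraction decomposition: 7/(432*(t + 6)) - 49/(36*(t + 6)**2) + 4/(81*(t + 3)) - 85/(1296*(t - 6)).
Integrate each term; A/(t−a) gives A·log|t−a|; A/(t−a)² gives −A/(t−a).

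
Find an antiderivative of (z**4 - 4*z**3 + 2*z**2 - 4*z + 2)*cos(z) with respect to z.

Use integration by parts with u = z**4 - 4*z**3 + 2*z**2 - 4*z + 2, dv = cos(z) dz, so v = sin(z).
Apply parts 4 times (tabular method): alternate signs, differentiate u down to 0, integrate dv up.

z**4*sin(z) - 4*z**3*sin(z) + 4*z**3*cos(z) - 10*z**2*sin(z) - 12*z**2*cos(z) + 20*z*sin(z) - 20*z*cos(z) + 22*sin(z) + 20*cos(z) + C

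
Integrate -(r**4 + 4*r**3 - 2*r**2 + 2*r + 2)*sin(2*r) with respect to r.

r**4*cos(2*r)/2 - r**3*sin(2*r) + 2*r**3*cos(2*r) - 3*r**2*sin(2*r) - 5*r**2*cos(2*r)/2 + 5*r*sin(2*r)/2 - 2*r*cos(2*r) + sin(2*r) + 9*cos(2*r)/4 + C

Use integration by parts with u = r**4 + 4*r**3 - 2*r**2 + 2*r + 2, dv = -sin(2*r) dr, so v = cos(2*r)/2.
Apply parts 4 times (tabular method): alternate signs, differentiate u down to 0, integrate dv up.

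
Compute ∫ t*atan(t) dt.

Use integration by parts with u = arctan(t), dv = t dt.
Then du = 1/(t**2 + 1) dt.

t**2*atan(t)/2 - t/2 + atan(t)/2 + C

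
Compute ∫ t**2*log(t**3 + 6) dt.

Let u = t**3 + 6, so du = (3*t**2) dt.
The integral becomes (1/3)·∫ log(u) du; integrate by parts with u′=log(u), dv′=du.

t**3*log(t**3 + 6)/3 - t**3/3 + 2*log(t**3 + 6) + C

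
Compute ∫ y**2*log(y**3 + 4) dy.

Let u = y**3 + 4, so du = (3*y**2) dy.
The integral becomes (1/3)·∫ log(u) du; integrate by parts with u′=log(u), dv′=du.

y**3*log(y**3 + 4)/3 - y**3/3 + 4*log(y**3 + 4)/3 + C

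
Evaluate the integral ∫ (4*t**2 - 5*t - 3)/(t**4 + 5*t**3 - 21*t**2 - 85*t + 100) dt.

41*log(t - 4)/243 + log(t - 1)/27 - 50*log(t + 5)/243 - 61/(27*t + 135) + C

Factor the denominator: (t - 4)*(t - 1)*(t + 5)**2.
Partial-fraction decomposition: -50/(243*(t + 5)) + 61/(27*(t + 5)**2) + 1/(27*(t - 1)) + 41/(243*(t - 4)).
Integrate each term; A/(t−a) gives A·log|t−a|; A/(t−a)² gives −A/(t−a).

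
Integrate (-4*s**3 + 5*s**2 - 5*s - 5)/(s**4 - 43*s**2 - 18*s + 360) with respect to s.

-719*log(s - 6)/330 + 83*log(s - 3)/168 + 351*log(s + 4)/70 - 645*log(s + 5)/88 + C

Factor the denominator: (s - 6)*(s - 3)*(s + 4)*(s + 5).
Partial-fraction decomposition: -645/(88*(s + 5)) + 351/(70*(s + 4)) + 83/(168*(s - 3)) - 719/(330*(s - 6)).
Integrate each term: A/(s−a) contributes A·log|s−a|.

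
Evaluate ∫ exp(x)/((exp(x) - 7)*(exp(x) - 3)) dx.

log(exp(x) - 7)/4 - log(exp(x) - 3)/4 + C

Let u = e^x, du = e^x dx.
The integral becomes ∫ du/((u-7)(u-3)); decompose into partial fractions.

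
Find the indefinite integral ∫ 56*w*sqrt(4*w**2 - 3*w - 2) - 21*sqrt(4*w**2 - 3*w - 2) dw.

14*(4*w**2 - 3*w - 2)**(3/2)/3 + C

Let u = 4*w**2 - 3*w - 2, so du = (8*w - 3) dw.
Rewriting, the integral becomes 7·∫ √u du = 7·(2/3)u^(3/2).
Substituting back, u = 4*w**2 - 3*w - 2.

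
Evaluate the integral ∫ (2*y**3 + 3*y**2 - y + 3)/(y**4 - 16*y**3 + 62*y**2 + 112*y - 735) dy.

-203*log(y - 7)/25 + 323*log(y - 5)/32 + 21*log(y + 3)/800 - 829/(20*y - 140) + C

Factor the denominator: (y - 7)**2*(y - 5)*(y + 3).
Partial-fraction decomposition: 21/(800*(y + 3)) + 323/(32*(y - 5)) - 203/(25*(y - 7)) + 829/(20*(y - 7)**2).
Integrate each term; A/(y−a) gives A·log|y−a|; A/(y−a)² gives −A/(y−a).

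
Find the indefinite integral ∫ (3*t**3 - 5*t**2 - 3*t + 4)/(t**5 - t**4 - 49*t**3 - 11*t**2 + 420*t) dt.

log(t)/105 + 767*log(t - 7)/3696 - 31*log(t - 3)/672 + 64*log(t + 4)/77 - 481*log(t + 5)/480 + C

Factor the denominator: t*(t - 7)*(t - 3)*(t + 4)*(t + 5).
Partial-fraction decomposition: -481/(480*(t + 5)) + 64/(77*(t + 4)) - 31/(672*(t - 3)) + 767/(3696*(t - 7)) + 1/(105*t).
Integrate each term: A/(t−a) contributes A·log|t−a|.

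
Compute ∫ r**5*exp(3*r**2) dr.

(9*r**4 - 6*r**2 + 2)*exp(3*r**2)/54 + C

Let u = r², du = 2r dr; rewrite as (1/2)∫ u^2·exp(3u) du.
Now integrate by parts 2 times.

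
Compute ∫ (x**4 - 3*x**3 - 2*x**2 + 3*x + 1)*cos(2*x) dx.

Use integration by parts with u = x**4 - 3*x**3 - 2*x**2 + 3*x + 1, dv = cos(2*x) dx, so v = sin(2*x)/2.
Apply parts 4 times (tabular method): alternate signs, differentiate u down to 0, integrate dv up.

x**4*sin(2*x)/2 - 3*x**3*sin(2*x)/2 + x**3*cos(2*x) - 5*x**2*sin(2*x)/2 - 9*x**2*cos(2*x)/4 + 15*x*sin(2*x)/4 - 5*x*cos(2*x)/2 + 7*sin(2*x)/4 + 15*cos(2*x)/8 + C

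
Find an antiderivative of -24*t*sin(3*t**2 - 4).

4*cos(3*t**2 - 4) + C

Let u = 3*t**2 - 4, so du = (6*t) dt.
Rewriting, the integral becomes -4·∫ sin(u) du = -4·-cos(u).
Substituting back, u = 3*t**2 - 4.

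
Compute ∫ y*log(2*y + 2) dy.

Use integration by parts with u = log(2*y + 2), dv = y dy.
Then du = 2/(2*y + 2) dy and v = y**2/2.

y**2*log(2*y + 2)/2 - y**2/4 + y/2 - log(y + 1)/2 + C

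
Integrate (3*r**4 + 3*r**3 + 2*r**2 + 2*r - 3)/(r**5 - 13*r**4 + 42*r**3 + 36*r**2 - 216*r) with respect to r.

log(r)/72 + 451*log(r - 6)/1152 + 23*log(r - 3)/9 + 5*log(r + 2)/128 - 513/(16*r - 96) + C

Factor the denominator: r*(r - 6)**2*(r - 3)*(r + 2).
Partial-fraction decomposition: 5/(128*(r + 2)) + 23/(9*(r - 3)) + 451/(1152*(r - 6)) + 513/(16*(r - 6)**2) + 1/(72*r).
Integrate each term; A/(r−a) gives A·log|r−a|; A/(r−a)² gives −A/(r−a).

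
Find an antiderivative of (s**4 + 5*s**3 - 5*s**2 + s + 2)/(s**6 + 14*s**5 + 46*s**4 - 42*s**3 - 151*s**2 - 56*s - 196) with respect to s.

Factor the denominator: (s - 2)*(s + 2)*(s + 7)**2*(s**2 + 1).
Partial-fraction decomposition: 2*(38*s - 41)/(3125*(s**2 + 1)) - 34681/(253125*(s + 7)) + 218/(1125*(s + 7)**2) + 11/(125*(s + 2)) + 2/(81*(s - 2)).
Integrate each term; A/(s−a) gives A·log|s−a|; the (Bs+D)/(s²+p²) term gives a log and an atan.

2*log(s - 2)/81 + 11*log(s + 2)/125 - 34681*log(s + 7)/253125 + 38*log(s**2 + 1)/3125 - 82*atan(s)/3125 - 218/(1125*s + 7875) + C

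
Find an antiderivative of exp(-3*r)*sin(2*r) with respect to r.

-3*exp(-3*r)*sin(2*r)/13 - 2*exp(-3*r)*cos(2*r)/13 + C

Let I denote the integral. Integrate by parts with u = sin(2*r), dv = exp(-3*r) dr, so v = -exp(-3*r)/3: I = -exp(-3*r)*sin(2*r)/3 + (2/3)·∫ exp(-3*r)*cos(2*r) dr.
Apply parts again with u = cos(2*r), dv = exp(-3*r) dr: ∫ exp(-3*r)*cos(2*r) dr = -exp(-3*r)*cos(2*r)/3 − (2/3)·I. Substituting back brings back I: I = -exp(-3*r)*sin(2*r)/3 - 2*exp(-3*r)*cos(2*r)/9 − (4/9)·I.
Solving for I: (1 + 4/9)·I equals the remaining terms, so I = (9/13)·(-exp(-3*r)*sin(2*r)/3 - 2*exp(-3*r)*cos(2*r)/9).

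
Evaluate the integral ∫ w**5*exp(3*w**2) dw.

Let u = w², du = 2w dw; rewrite as (1/2)∫ u^2·exp(3u) du.
Now integrate by parts 2 times.

(9*w**4 - 6*w**2 + 2)*exp(3*w**2)/54 + C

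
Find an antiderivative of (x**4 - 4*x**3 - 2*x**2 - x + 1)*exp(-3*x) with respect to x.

(-27*x**4 + 72*x**3 + 126*x**2 + 111*x + 10)*exp(-3*x)/81 + C

Use integration by parts with u = x**4 - 4*x**3 - 2*x**2 - x + 1, dv = exp(-3*x) dx, so v = -exp(-3*x)/3.
Apply parts 4 times (tabular method): alternate signs, differentiate u down to 0, integrate dv up.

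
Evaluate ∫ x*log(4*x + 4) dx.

x**2*log(4*x + 4)/2 - x**2/4 + x/2 - log(x + 1)/2 + C

Use integration by parts with u = log(4*x + 4), dv = x dx.
Then du = 4/(4*x + 4) dx and v = x**2/2.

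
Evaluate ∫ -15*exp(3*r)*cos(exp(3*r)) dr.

Let u = exp(3*r), so du = (3*exp(3*r)) dr.
Rewriting, the integral becomes -5·∫ cos(u) du = -5·sin(u).
Substituting back, u = exp(3*r).

-5*sin(exp(3*r)) + C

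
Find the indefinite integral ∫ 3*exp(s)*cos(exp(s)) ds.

3*sin(exp(s)) + C

Let u = exp(s), so du = (exp(s)) ds.
Rewriting, the integral becomes 3·∫ cos(u) du = 3·sin(u).
Substituting back, u = exp(s).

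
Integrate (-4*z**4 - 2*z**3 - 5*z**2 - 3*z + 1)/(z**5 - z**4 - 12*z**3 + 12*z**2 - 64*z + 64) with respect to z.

Factor the denominator: (z - 4)*(z - 1)*(z + 4)*(z**2 + 4).
Partial-fraction decomposition: -(38*z + 63)/(100*(z**2 + 4)) - 963/(800*(z + 4)) + 13/(75*(z - 1)) - 1243/(480*(z - 4)).
Integrate each term; A/(z−a) gives A·log|z−a|; the (Bz+D)/(z²+p²) term gives a log and an atan.

-1243*log(z - 4)/480 + 13*log(z - 1)/75 - 963*log(z + 4)/800 - 19*log(z**2 + 4)/100 - 63*atan(z/2)/200 + C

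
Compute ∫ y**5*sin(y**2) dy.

Let u = y², du = 2y dy; rewrite as (1/2)∫ u^2·sin(1u) du.
Now integrate by parts 2 times.

-y**4*cos(y**2)/2 + y**2*sin(y**2) + cos(y**2) + C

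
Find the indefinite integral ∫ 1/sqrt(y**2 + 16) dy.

log(y + sqrt(y**2 + 16)) + C

Substitute y = 4·tan(θ), so dy = 4·sec(θ)^2 dθ and the radical becomes sqrt(y**2 + 16) = 4·sec(θ) by the Pythagorean identity.
Integrate the resulting trig expression in θ, then back-substitute tan(θ) = y/4, sec(θ) = sqrt(y**2 + 16)/4 (absorbing any constant into C).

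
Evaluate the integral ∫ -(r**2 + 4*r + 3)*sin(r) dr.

Use integration by parts with u = r**2 + 4*r + 3, dv = -sin(r) dr, so v = cos(r).
Apply parts 2 times (tabular method): alternate signs, differentiate u down to 0, integrate dv up.

r**2*cos(r) - 2*r*sin(r) + 4*r*cos(r) - 4*sin(r) + cos(r) + C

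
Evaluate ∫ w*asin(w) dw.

w**2*asin(w)/2 + w*sqrt(-w**2 + 1)/4 - asin(w)/4 + C

Use integration by parts with u = arcsin(w), dv = w dw.
Then du = 1/sqrt(-w**2 + 1) dw.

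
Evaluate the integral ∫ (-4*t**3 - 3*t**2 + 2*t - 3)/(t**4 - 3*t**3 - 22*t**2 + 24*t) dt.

-log(t)/8 - 321*log(t - 6)/100 + 8*log(t - 1)/25 - 197*log(t + 4)/200 + C

Factor the denominator: t*(t - 6)*(t - 1)*(t + 4).
Partial-fraction decomposition: -197/(200*(t + 4)) + 8/(25*(t - 1)) - 321/(100*(t - 6)) - 1/(8*t).
Integrate each term: A/(t−a) contributes A·log|t−a|.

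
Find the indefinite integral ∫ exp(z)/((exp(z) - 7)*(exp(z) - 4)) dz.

log(exp(z) - 7)/3 - log(exp(z) - 4)/3 + C

Let u = e^z, du = e^z dz.
The integral becomes ∫ du/((u-4)(u-7)); decompose into partial fractions.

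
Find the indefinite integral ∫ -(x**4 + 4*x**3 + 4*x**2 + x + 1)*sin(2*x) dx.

x**4*cos(2*x)/2 - x**3*sin(2*x) + 2*x**3*cos(2*x) - 3*x**2*sin(2*x) + x**2*cos(2*x)/2 - x*sin(2*x)/2 - 5*x*cos(2*x)/2 + 5*sin(2*x)/4 + cos(2*x)/4 + C

Use integration by parts with u = x**4 + 4*x**3 + 4*x**2 + x + 1, dv = -sin(2*x) dx, so v = cos(2*x)/2.
Apply parts 4 times (tabular method): alternate signs, differentiate u down to 0, integrate dv up.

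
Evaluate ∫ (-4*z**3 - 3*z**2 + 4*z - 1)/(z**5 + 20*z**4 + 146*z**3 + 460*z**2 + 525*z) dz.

-log(z)/525 - 17*log(z + 3)/12 - 463*log(z + 5)/50 + 299*log(z + 7)/28 - 101/(5*z + 25) + C

Factor the denominator: z*(z + 3)*(z + 5)**2*(z + 7).
Partial-fraction decomposition: 299/(28*(z + 7)) - 463/(50*(z + 5)) + 101/(5*(z + 5)**2) - 17/(12*(z + 3)) - 1/(525*z).
Integrate each term; A/(z−a) gives A·log|z−a|; A/(z−a)² gives −A/(z−a).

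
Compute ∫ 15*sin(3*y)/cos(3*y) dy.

-5*log(cos(3*y)) + C

Let u = cos(3*y), so du = (-3*sin(3*y)) dy.
Rewriting, the integral becomes -5·∫ 1/u du = -5·log(u).
Substituting back, u = cos(3*y).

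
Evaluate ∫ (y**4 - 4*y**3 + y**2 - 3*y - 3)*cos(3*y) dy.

Use integration by parts with u = y**4 - 4*y**3 + y**2 - 3*y - 3, dv = cos(3*y) dy, so v = sin(3*y)/3.
Apply parts 4 times (tabular method): alternate signs, differentiate u down to 0, integrate dv up.

y**4*sin(3*y)/3 - 4*y**3*sin(3*y)/3 + 4*y**3*cos(3*y)/9 - y**2*sin(3*y)/9 - 4*y**2*cos(3*y)/3 - y*sin(3*y)/9 - 2*y*cos(3*y)/27 - 79*sin(3*y)/81 - cos(3*y)/27 + C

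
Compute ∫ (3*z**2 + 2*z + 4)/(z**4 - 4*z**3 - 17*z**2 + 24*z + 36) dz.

Factor the denominator: (z - 6)*(z - 2)*(z + 1)*(z + 3).
Partial-fraction decomposition: -5/(18*(z + 3)) + 5/(42*(z + 1)) - 1/(3*(z - 2)) + 31/(63*(z - 6)).
Integrate each term: A/(z−a) contributes A·log|z−a|.

31*log(z - 6)/63 - log(z - 2)/3 + 5*log(z + 1)/42 - 5*log(z + 3)/18 + C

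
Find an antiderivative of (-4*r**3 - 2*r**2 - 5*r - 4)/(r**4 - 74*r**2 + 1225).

Factor the denominator: (r - 7)*(r - 5)*(r + 5)*(r + 7).
Partial-fraction decomposition: -435/(112*(r + 7)) + 157/(80*(r + 5)) + 193/(80*(r - 5)) - 503/(112*(r - 7)).
Integrate each term: A/(r−a) contributes A·log|r−a|.

-503*log(r - 7)/112 + 193*log(r - 5)/80 + 157*log(r + 5)/80 - 435*log(r + 7)/112 + C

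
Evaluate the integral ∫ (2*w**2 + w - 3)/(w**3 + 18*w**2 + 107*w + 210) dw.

Factor the denominator: (w + 5)*(w + 6)*(w + 7).
Partial-fraction decomposition: 44/(w + 7) - 63/(w + 6) + 21/(w + 5).
Integrate each term: A/(w−a) contributes A·log|w−a|.

21*log(w + 5) - 63*log(w + 6) + 44*log(w + 7) + C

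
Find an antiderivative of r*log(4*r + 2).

Use integration by parts with u = log(4*r + 2), dv = r dr.
Then du = 4/(4*r + 2) dr and v = r**2/2.

r**2*log(4*r + 2)/2 - r**2/4 + r/4 - log(2*r + 1)/8 + C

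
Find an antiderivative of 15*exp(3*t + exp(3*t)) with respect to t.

Let u = exp(3*t), so du = (3*exp(3*t)) dt.
Rewriting, the integral becomes 5·∫ e^u du = 5·e^u.
Substituting back, u = exp(3*t).

5*exp(exp(3*t)) + C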